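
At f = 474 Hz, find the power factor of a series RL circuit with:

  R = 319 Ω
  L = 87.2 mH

Step 1 — Angular frequency: ω = 2π·f = 2π·474 = 2978 rad/s.
Step 2 — Component impedances:
  R: Z = R = 319 Ω
  L: Z = jωL = j·2978·0.0872 = 0 + j259.7 Ω
Step 3 — Series combination: Z_total = R + L = 319 + j259.7 Ω = 411.3∠39.1° Ω.
Step 4 — Power factor: PF = cos(φ) = Re(Z)/|Z| = 319/411.35 = 0.7755.
Step 5 — Type: Im(Z) = 259.7 ⇒ lagging (phase φ = 39.1°).

PF = 0.7755 (lagging, φ = 39.1°)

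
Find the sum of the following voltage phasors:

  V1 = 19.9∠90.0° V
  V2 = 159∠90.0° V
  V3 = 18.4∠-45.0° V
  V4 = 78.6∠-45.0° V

Step 1 — Convert each phasor to rectangular form:
  V1 = 19.9·(cos(90.0°) + j·sin(90.0°)) = 0 + j19.9 V
  V2 = 159·(cos(90.0°) + j·sin(90.0°)) = 0 + j159 V
  V3 = 18.4·(cos(-45.0°) + j·sin(-45.0°)) = 13.01 - j13.01 V
  V4 = 78.6·(cos(-45.0°) + j·sin(-45.0°)) = 55.58 - j55.58 V
Step 2 — Sum components: V_total = 68.59 + j110.3 V.
Step 3 — Convert to polar: |V_total| = 129.9 V, ∠V_total = 58.1°.

V_total = 129.9∠58.1° V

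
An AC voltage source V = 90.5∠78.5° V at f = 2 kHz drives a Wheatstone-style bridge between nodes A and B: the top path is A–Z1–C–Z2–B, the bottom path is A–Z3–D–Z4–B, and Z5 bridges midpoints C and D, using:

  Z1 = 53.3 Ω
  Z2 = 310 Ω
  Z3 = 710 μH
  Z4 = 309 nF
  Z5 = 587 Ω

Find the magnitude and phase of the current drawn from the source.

Step 1 — Angular frequency: ω = 2π·f = 2π·2000 = 1.257e+04 rad/s.
Step 2 — Component impedances:
  Z1: Z = R = 53.3 Ω
  Z2: Z = R = 310 Ω
  Z3: Z = jωL = j·1.257e+04·0.00071 = 0 + j8.922 Ω
  Z4: Z = 1/(jωC) = -j/(ω·C) = 0 - j257.5 Ω
  Z5: Z = R = 587 Ω
Step 3 — Bridge requires nodal analysis (the Z5 bridge couples midpoints C and D, so the two paths cannot be reduced to a simple series/parallel combination). Setting node B to ground and injecting 1 A at node A, the 3-node admittance system at A, C, D solves to V_A = Z_AB = 116.7 - j167.3 Ω = 203.9∠-55.1° Ω.
Step 4 — Source phasor: V = 90.5∠78.5° V = 18.04 + j88.68 V.
Step 5 — Ohm's law: I = V / Z_total = (18.04 + j88.68) / (116.7 - j167.3) = -0.306 + j0.3213 A.
Step 6 — Convert to polar: |I| = 0.4438 A, ∠I = 133.6°.

I = 0.4438∠133.6° A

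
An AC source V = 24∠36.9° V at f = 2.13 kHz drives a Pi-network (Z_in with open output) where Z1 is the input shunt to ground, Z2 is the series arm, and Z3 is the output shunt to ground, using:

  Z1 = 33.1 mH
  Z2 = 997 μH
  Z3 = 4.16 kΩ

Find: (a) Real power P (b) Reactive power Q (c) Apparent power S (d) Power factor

Step 1 — Angular frequency: ω = 2π·f = 2π·2130 = 1.338e+04 rad/s.
Step 2 — Component impedances:
  Z1: Z = jωL = j·1.338e+04·0.0331 = 0 + j443 Ω
  Z2: Z = jωL = j·1.338e+04·0.000997 = 0 + j13.34 Ω
  Z3: Z = R = 4160 Ω
Step 3 — With open output, the series arm Z2 and the output shunt Z3 appear in series to ground: Z2 + Z3 = 4160 + j13.34 Ω.
Step 4 — Parallel with input shunt Z1: Z_in = Z1 || (Z2 + Z3) = 46.61 + j437.9 Ω = 440.3∠83.9° Ω.
Step 5 — Source phasor: V = 24∠36.9° V = 19.19 + j14.41 V.
Step 6 — Current: I = V / Z = 0.03715 - j0.03988 A = 0.0545∠-47.0° A.
Step 7 — Complex power: S = V·I* = 0.1385 + j1.301 VA.
Step 8 — Real power: P = Re(S) = 0.1385 W.
Step 9 — Reactive power: Q = Im(S) = 1.301 VAR.
Step 10 — Apparent power: |S| = 1.308 VA.
Step 11 — Power factor: PF = P/|S| = 0.1059 (lagging).

(a) P = 0.1385 W  (b) Q = 1.301 VAR  (c) S = 1.308 VA  (d) PF = 0.1059 (lagging)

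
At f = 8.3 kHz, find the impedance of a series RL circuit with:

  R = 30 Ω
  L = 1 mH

Step 1 — Angular frequency: ω = 2π·f = 2π·8300 = 5.215e+04 rad/s.
Step 2 — Component impedances:
  R: Z = R = 30 Ω
  L: Z = jωL = j·5.215e+04·0.001 = 0 + j52.15 Ω
Step 3 — Series combination: Z_total = R + L = 30 + j52.15 Ω = 60.16∠60.1° Ω.

Z = 30 + j52.15 Ω = 60.16∠60.1° Ω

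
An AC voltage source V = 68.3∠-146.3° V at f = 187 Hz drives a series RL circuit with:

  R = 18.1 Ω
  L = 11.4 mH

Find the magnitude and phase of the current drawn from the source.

Step 1 — Angular frequency: ω = 2π·f = 2π·187 = 1175 rad/s.
Step 2 — Component impedances:
  R: Z = R = 18.1 Ω
  L: Z = jωL = j·1175·0.0114 = 0 + j13.39 Ω
Step 3 — Series combination: Z_total = R + L = 18.1 + j13.39 Ω = 22.52∠36.5° Ω.
Step 4 — Source phasor: V = 68.3∠-146.3° V = -56.82 - j37.9 V.
Step 5 — Ohm's law: I = V / Z_total = (-56.82 - j37.9) / (18.1 + j13.39) = -3.03 + j0.1483 A.
Step 6 — Convert to polar: |I| = 3.033 A, ∠I = 177.2°.

I = 3.033∠177.2° A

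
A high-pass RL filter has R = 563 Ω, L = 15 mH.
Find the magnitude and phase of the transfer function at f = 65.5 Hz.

Step 1 — Angular frequency: ω = 2π·65.5 = 411.5 rad/s.
Step 2 — Transfer function: H(jω) = jωL/(R + jωL).
Step 3 — Numerator jωL = j·6.173; denominator R + jωL = 563 + j6.173.
Step 4 — H = 0.0001202 + j0.01096.
Step 5 — Magnitude: |H| = 0.01096 (-39.2 dB); phase: φ = 89.4°.

|H| = 0.01096 (-39.2 dB), φ = 89.4°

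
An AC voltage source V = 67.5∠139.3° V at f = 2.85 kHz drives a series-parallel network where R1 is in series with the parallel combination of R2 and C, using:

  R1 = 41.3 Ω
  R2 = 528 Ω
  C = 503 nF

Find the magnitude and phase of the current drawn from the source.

Step 1 — Angular frequency: ω = 2π·f = 2π·2850 = 1.791e+04 rad/s.
Step 2 — Component impedances:
  R1: Z = R = 41.3 Ω
  R2: Z = R = 528 Ω
  C: Z = 1/(jωC) = -j/(ω·C) = 0 - j111 Ω
Step 3 — Parallel branch: R2 || C = 1/(1/R2 + 1/C) = 22.36 - j106.3 Ω.
Step 4 — Series with R1: Z_total = R1 + (R2 || C) = 63.66 - j106.3 Ω = 123.9∠-59.1° Ω.
Step 5 — Source phasor: V = 67.5∠139.3° V = -51.17 + j44.02 V.
Step 6 — Ohm's law: I = V / Z_total = (-51.17 + j44.02) / (63.66 - j106.3) = -0.5169 - j0.1718 A.
Step 7 — Convert to polar: |I| = 0.5447 A, ∠I = -161.6°.

I = 0.5447∠-161.6° A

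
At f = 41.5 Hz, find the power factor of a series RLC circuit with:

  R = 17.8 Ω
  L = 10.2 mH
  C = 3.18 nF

Step 1 — Angular frequency: ω = 2π·f = 2π·41.5 = 260.8 rad/s.
Step 2 — Component impedances:
  R: Z = R = 17.8 Ω
  L: Z = jωL = j·260.8·0.0102 = 0 + j2.66 Ω
  C: Z = 1/(jωC) = -j/(ω·C) = 0 - j1.206e+06 Ω
Step 3 — Series combination: Z_total = R + L + C = 17.8 - j1.206e+06 Ω = 1.206e+06∠-90.0° Ω.
Step 4 — Power factor: PF = cos(φ) = Re(Z)/|Z| = 17.8/1.206e+06 = 1.476e-05.
Step 5 — Type: Im(Z) = -1.206e+06 ⇒ leading (phase φ = -90.0°).

PF = 1.476e-05 (leading, φ = -90.0°)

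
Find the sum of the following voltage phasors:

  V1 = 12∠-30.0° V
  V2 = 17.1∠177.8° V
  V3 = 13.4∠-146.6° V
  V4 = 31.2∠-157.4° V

Step 1 — Convert each phasor to rectangular form:
  V1 = 12·(cos(-30.0°) + j·sin(-30.0°)) = 10.39 - j6 V
  V2 = 17.1·(cos(177.8°) + j·sin(177.8°)) = -17.09 + j0.6564 V
  V3 = 13.4·(cos(-146.6°) + j·sin(-146.6°)) = -11.19 - j7.376 V
  V4 = 31.2·(cos(-157.4°) + j·sin(-157.4°)) = -28.8 - j11.99 V
Step 2 — Sum components: V_total = -46.69 - j24.71 V.
Step 3 — Convert to polar: |V_total| = 52.82 V, ∠V_total = -152.1°.

V_total = 52.82∠-152.1° V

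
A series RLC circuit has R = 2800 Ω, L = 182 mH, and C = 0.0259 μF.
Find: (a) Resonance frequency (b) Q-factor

Step 1 — Resonance condition Im(Z)=0 gives ω₀ = 1/√(LC).
Step 2 — ω₀ = 1/√(0.182·2.59e-08) = 1.457e+04 rad/s.
Step 3 — f₀ = ω₀/(2π) = 2318 Hz.
Step 4 — Series Q: Q = ω₀L/R = 1.457e+04·0.182/2800 = 0.9467.

(a) f₀ = 2318 Hz  (b) Q = 0.9467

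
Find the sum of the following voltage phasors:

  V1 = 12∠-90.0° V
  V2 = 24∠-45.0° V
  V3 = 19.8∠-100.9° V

Step 1 — Convert each phasor to rectangular form:
  V1 = 12·(cos(-90.0°) + j·sin(-90.0°)) = 0 - j12 V
  V2 = 24·(cos(-45.0°) + j·sin(-45.0°)) = 16.97 - j16.97 V
  V3 = 19.8·(cos(-100.9°) + j·sin(-100.9°)) = -3.744 - j19.44 V
Step 2 — Sum components: V_total = 13.23 - j48.41 V.
Step 3 — Convert to polar: |V_total| = 50.19 V, ∠V_total = -74.7°.

V_total = 50.19∠-74.7° V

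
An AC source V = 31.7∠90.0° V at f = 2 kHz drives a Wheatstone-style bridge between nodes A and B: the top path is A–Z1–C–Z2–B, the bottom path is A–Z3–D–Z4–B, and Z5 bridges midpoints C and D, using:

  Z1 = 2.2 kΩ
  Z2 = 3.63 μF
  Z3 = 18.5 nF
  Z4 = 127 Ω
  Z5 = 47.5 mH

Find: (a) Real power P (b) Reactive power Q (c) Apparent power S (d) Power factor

Step 1 — Angular frequency: ω = 2π·f = 2π·2000 = 1.257e+04 rad/s.
Step 2 — Component impedances:
  Z1: Z = R = 2200 Ω
  Z2: Z = 1/(jωC) = -j/(ω·C) = 0 - j21.92 Ω
  Z3: Z = 1/(jωC) = -j/(ω·C) = 0 - j4301 Ω
  Z4: Z = R = 127 Ω
  Z5: Z = jωL = j·1.257e+04·0.0475 = 0 + j596.9 Ω
Step 3 — Bridge requires nodal analysis (the Z5 bridge couples midpoints C and D, so the two paths cannot be reduced to a simple series/parallel combination). Setting node B to ground and injecting 1 A at node A, the 3-node admittance system at A, C, D solves to V_A = Z_AB = 1709 - j887.6 Ω = 1925∠-27.5° Ω.
Step 4 — Source phasor: V = 31.7∠90.0° V = 0 + j31.7 V.
Step 5 — Current: I = V / Z = -0.00759 + j0.01461 A = 0.01646∠117.5° A.
Step 6 — Complex power: S = V·I* = 0.4631 - j0.2406 VA.
Step 7 — Real power: P = Re(S) = 0.4631 W.
Step 8 — Reactive power: Q = Im(S) = -0.2406 VAR.
Step 9 — Apparent power: |S| = 0.5219 VA.
Step 10 — Power factor: PF = P/|S| = 0.8874 (leading).

(a) P = 0.4631 W  (b) Q = -0.2406 VAR  (c) S = 0.5219 VA  (d) PF = 0.8874 (leading)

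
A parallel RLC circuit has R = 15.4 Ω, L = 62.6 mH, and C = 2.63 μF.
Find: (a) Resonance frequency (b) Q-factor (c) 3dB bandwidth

Step 1 — Resonance: ω₀ = 1/√(LC) = 1/√(0.0626·2.63e-06) = 2465 rad/s.
Step 2 — f₀ = ω₀/(2π) = 392.2 Hz.
Step 3 — Parallel Q: Q = R/(ω₀L) = 15.4/(2465·0.0626) = 0.09982.
Step 4 — Bandwidth: Δω = ω₀/Q = 2.469e+04 rad/s; BW = Δω/(2π) = 3930 Hz.

(a) f₀ = 392.2 Hz  (b) Q = 0.09982  (c) BW = 3930 Hz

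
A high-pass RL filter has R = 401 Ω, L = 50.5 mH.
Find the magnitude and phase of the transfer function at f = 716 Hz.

Step 1 — Angular frequency: ω = 2π·716 = 4499 rad/s.
Step 2 — Transfer function: H(jω) = jωL/(R + jωL).
Step 3 — Numerator jωL = j·227.2; denominator R + jωL = 401 + j227.2.
Step 4 — H = 0.243 + j0.4289.
Step 5 — Magnitude: |H| = 0.4929 (-6.1 dB); phase: φ = 60.5°.

|H| = 0.4929 (-6.1 dB), φ = 60.5°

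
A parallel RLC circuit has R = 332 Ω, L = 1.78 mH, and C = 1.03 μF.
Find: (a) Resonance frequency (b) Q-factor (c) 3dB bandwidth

Step 1 — Resonance: ω₀ = 1/√(LC) = 1/√(0.00178·1.03e-06) = 2.335e+04 rad/s.
Step 2 — f₀ = ω₀/(2π) = 3717 Hz.
Step 3 — Parallel Q: Q = R/(ω₀L) = 332/(2.335e+04·0.00178) = 7.986.
Step 4 — Bandwidth: Δω = ω₀/Q = 2924 rad/s; BW = Δω/(2π) = 465.4 Hz.

(a) f₀ = 3717 Hz  (b) Q = 7.986  (c) BW = 465.4 Hz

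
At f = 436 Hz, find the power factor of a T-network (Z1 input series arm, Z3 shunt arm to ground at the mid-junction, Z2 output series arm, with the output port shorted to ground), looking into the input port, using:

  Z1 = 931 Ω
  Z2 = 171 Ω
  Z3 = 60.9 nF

Step 1 — Angular frequency: ω = 2π·f = 2π·436 = 2739 rad/s.
Step 2 — Component impedances:
  Z1: Z = R = 931 Ω
  Z2: Z = R = 171 Ω
  Z3: Z = 1/(jωC) = -j/(ω·C) = 0 - j5994 Ω
Step 3 — With the output port shorted to ground, the output series arm Z2 runs from the junction to ground; the shunt arm Z3 also runs from the junction to ground. They appear in parallel: Z3 || Z2 = 170.9 - j4.874 Ω.
Step 4 — Series with input arm Z1: Z_in = Z1 + (Z3 || Z2) = 1102 - j4.874 Ω = 1102∠-0.3° Ω.
Step 5 — Power factor: PF = cos(φ) = Re(Z)/|Z| = 1102/1102 = 1.
Step 6 — Type: Im(Z) = -4.874 ⇒ leading (phase φ = -0.3°).

PF = 1 (leading, φ = -0.3°)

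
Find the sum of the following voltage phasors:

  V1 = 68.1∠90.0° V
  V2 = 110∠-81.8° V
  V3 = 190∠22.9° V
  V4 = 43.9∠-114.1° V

Step 1 — Convert each phasor to rectangular form:
  V1 = 68.1·(cos(90.0°) + j·sin(90.0°)) = 0 + j68.1 V
  V2 = 110·(cos(-81.8°) + j·sin(-81.8°)) = 15.69 - j108.9 V
  V3 = 190·(cos(22.9°) + j·sin(22.9°)) = 175 + j73.93 V
  V4 = 43.9·(cos(-114.1°) + j·sin(-114.1°)) = -17.93 - j40.07 V
Step 2 — Sum components: V_total = 172.8 - j6.915 V.
Step 3 — Convert to polar: |V_total| = 172.9 V, ∠V_total = -2.3°.

V_total = 172.9∠-2.3° V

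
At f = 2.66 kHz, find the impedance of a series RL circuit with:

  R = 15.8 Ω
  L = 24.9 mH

Step 1 — Angular frequency: ω = 2π·f = 2π·2660 = 1.671e+04 rad/s.
Step 2 — Component impedances:
  R: Z = R = 15.8 Ω
  L: Z = jωL = j·1.671e+04·0.0249 = 0 + j416.2 Ω
Step 3 — Series combination: Z_total = R + L = 15.8 + j416.2 Ω = 416.5∠87.8° Ω.

Z = 15.8 + j416.2 Ω = 416.5∠87.8° Ω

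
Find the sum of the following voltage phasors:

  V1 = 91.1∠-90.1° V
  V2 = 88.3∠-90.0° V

Step 1 — Convert each phasor to rectangular form:
  V1 = 91.1·(cos(-90.1°) + j·sin(-90.1°)) = -0.159 - j91.1 V
  V2 = 88.3·(cos(-90.0°) + j·sin(-90.0°)) = 0 - j88.3 V
Step 2 — Sum components: V_total = -0.159 - j179.4 V.
Step 3 — Convert to polar: |V_total| = 179.4 V, ∠V_total = -90.1°.

V_total = 179.4∠-90.1° V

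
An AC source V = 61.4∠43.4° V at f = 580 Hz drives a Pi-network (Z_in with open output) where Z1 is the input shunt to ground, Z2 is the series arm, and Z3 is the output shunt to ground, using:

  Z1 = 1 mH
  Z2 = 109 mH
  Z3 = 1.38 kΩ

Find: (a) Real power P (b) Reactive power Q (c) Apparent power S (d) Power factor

Step 1 — Angular frequency: ω = 2π·f = 2π·580 = 3644 rad/s.
Step 2 — Component impedances:
  Z1: Z = jωL = j·3644·0.001 = 0 + j3.644 Ω
  Z2: Z = jωL = j·3644·0.109 = 0 + j397.2 Ω
  Z3: Z = R = 1380 Ω
Step 3 — With open output, the series arm Z2 and the output shunt Z3 appear in series to ground: Z2 + Z3 = 1380 + j397.2 Ω.
Step 4 — Parallel with input shunt Z1: Z_in = Z1 || (Z2 + Z3) = 0.008875 + j3.642 Ω = 3.642∠89.9° Ω.
Step 5 — Source phasor: V = 61.4∠43.4° V = 44.61 + j42.19 V.
Step 6 — Current: I = V / Z = 11.61 - j12.22 A = 16.86∠-46.5° A.
Step 7 — Complex power: S = V·I* = 2.523 + j1035 VA.
Step 8 — Real power: P = Re(S) = 2.523 W.
Step 9 — Reactive power: Q = Im(S) = 1035 VAR.
Step 10 — Apparent power: |S| = 1035 VA.
Step 11 — Power factor: PF = P/|S| = 0.002437 (lagging).

(a) P = 2.523 W  (b) Q = 1035 VAR  (c) S = 1035 VA  (d) PF = 0.002437 (lagging)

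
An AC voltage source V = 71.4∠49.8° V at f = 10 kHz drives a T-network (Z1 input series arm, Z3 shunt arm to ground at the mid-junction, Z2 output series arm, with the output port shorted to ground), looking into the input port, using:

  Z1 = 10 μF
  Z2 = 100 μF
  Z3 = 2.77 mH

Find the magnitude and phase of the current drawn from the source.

Step 1 — Angular frequency: ω = 2π·f = 2π·1e+04 = 6.283e+04 rad/s.
Step 2 — Component impedances:
  Z1: Z = 1/(jωC) = -j/(ω·C) = 0 - j1.592 Ω
  Z2: Z = 1/(jωC) = -j/(ω·C) = 0 - j0.1592 Ω
  Z3: Z = jωL = j·6.283e+04·0.00277 = 0 + j174 Ω
Step 3 — With the output port shorted to ground, the output series arm Z2 runs from the junction to ground; the shunt arm Z3 also runs from the junction to ground. They appear in parallel: Z3 || Z2 = 0 - j0.1593 Ω.
Step 4 — Series with input arm Z1: Z_in = Z1 + (Z3 || Z2) = 0 - j1.751 Ω = 1.751∠-90.0° Ω.
Step 5 — Source phasor: V = 71.4∠49.8° V = 46.09 + j54.54 V.
Step 6 — Ohm's law: I = V / Z_total = (46.09 + j54.54) / (0 - j1.751) = -31.15 + j26.32 A.
Step 7 — Convert to polar: |I| = 40.78 A, ∠I = 139.8°.

I = 40.78∠139.8° A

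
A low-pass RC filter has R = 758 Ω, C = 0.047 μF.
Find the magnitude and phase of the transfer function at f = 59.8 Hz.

Step 1 — Angular frequency: ω = 2π·59.8 = 375.7 rad/s.
Step 2 — Transfer function: H(jω) = 1/(1 + jωRC).
Step 3 — Denominator: 1 + jωRC = 1 + j·375.7·758·4.7e-08 = 1 + j0.01339.
Step 4 — H = 0.9998 - j0.01338.
Step 5 — Magnitude: |H| = 0.9999 (-0.0 dB); phase: φ = -0.8°.

|H| = 0.9999 (-0.0 dB), φ = -0.8°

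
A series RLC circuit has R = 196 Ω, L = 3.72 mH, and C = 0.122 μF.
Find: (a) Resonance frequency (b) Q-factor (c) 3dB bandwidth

Step 1 — Resonance condition Im(Z)=0 gives ω₀ = 1/√(LC).
Step 2 — ω₀ = 1/√(0.00372·1.22e-07) = 4.694e+04 rad/s.
Step 3 — f₀ = ω₀/(2π) = 7471 Hz.
Step 4 — Series Q: Q = ω₀L/R = 4.694e+04·0.00372/196 = 0.8909.
Step 5 — 3dB bandwidth: Δω = ω₀/Q = 5.269e+04 rad/s; BW = Δω/(2π) = 8386 Hz.

(a) f₀ = 7471 Hz  (b) Q = 0.8909  (c) BW = 8386 Hz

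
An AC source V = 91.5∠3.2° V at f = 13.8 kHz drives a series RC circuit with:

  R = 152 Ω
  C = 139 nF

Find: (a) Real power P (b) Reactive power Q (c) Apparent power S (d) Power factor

Step 1 — Angular frequency: ω = 2π·f = 2π·1.38e+04 = 8.671e+04 rad/s.
Step 2 — Component impedances:
  R: Z = R = 152 Ω
  C: Z = 1/(jωC) = -j/(ω·C) = 0 - j82.97 Ω
Step 3 — Series combination: Z_total = R + C = 152 - j82.97 Ω = 173.2∠-28.6° Ω.
Step 4 — Source phasor: V = 91.5∠3.2° V = 91.36 + j5.108 V.
Step 5 — Current: I = V / Z = 0.4489 + j0.2787 A = 0.5284∠31.8° A.
Step 6 — Complex power: S = V·I* = 42.44 - j23.16 VA.
Step 7 — Real power: P = Re(S) = 42.44 W.
Step 8 — Reactive power: Q = Im(S) = -23.16 VAR.
Step 9 — Apparent power: |S| = 48.35 VA.
Step 10 — Power factor: PF = P/|S| = 0.8777 (leading).

(a) P = 42.44 W  (b) Q = -23.16 VAR  (c) S = 48.35 VA  (d) PF = 0.8777 (leading)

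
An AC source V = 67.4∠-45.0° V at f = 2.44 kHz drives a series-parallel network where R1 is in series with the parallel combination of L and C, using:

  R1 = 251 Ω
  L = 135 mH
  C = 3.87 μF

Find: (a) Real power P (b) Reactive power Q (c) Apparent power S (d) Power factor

Step 1 — Angular frequency: ω = 2π·f = 2π·2440 = 1.533e+04 rad/s.
Step 2 — Component impedances:
  R1: Z = R = 251 Ω
  L: Z = jωL = j·1.533e+04·0.135 = 0 + j2070 Ω
  C: Z = 1/(jωC) = -j/(ω·C) = 0 - j16.85 Ω
Step 3 — Parallel branch: L || C = 1/(1/L + 1/C) = 0 - j16.99 Ω.
Step 4 — Series with R1: Z_total = R1 + (L || C) = 251 - j16.99 Ω = 251.6∠-3.9° Ω.
Step 5 — Source phasor: V = 67.4∠-45.0° V = 47.66 - j47.66 V.
Step 6 — Current: I = V / Z = 0.2018 - j0.1762 A = 0.2679∠-41.1° A.
Step 7 — Complex power: S = V·I* = 18.02 - j1.22 VA.
Step 8 — Real power: P = Re(S) = 18.02 W.
Step 9 — Reactive power: Q = Im(S) = -1.22 VAR.
Step 10 — Apparent power: |S| = 18.06 VA.
Step 11 — Power factor: PF = P/|S| = 0.9977 (leading).

(a) P = 18.02 W  (b) Q = -1.22 VAR  (c) S = 18.06 VA  (d) PF = 0.9977 (leading)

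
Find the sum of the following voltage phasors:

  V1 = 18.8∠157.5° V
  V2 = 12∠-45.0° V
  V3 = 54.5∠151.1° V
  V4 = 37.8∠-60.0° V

Step 1 — Convert each phasor to rectangular form:
  V1 = 18.8·(cos(157.5°) + j·sin(157.5°)) = -17.37 + j7.194 V
  V2 = 12·(cos(-45.0°) + j·sin(-45.0°)) = 8.485 - j8.485 V
  V3 = 54.5·(cos(151.1°) + j·sin(151.1°)) = -47.71 + j26.34 V
  V4 = 37.8·(cos(-60.0°) + j·sin(-60.0°)) = 18.9 - j32.74 V
Step 2 — Sum components: V_total = -37.7 - j7.688 V.
Step 3 — Convert to polar: |V_total| = 38.47 V, ∠V_total = -168.5°.

V_total = 38.47∠-168.5° V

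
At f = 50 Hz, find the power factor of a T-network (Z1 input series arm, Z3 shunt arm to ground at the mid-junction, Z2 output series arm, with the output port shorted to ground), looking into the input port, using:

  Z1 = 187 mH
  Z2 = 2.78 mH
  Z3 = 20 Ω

Step 1 — Angular frequency: ω = 2π·f = 2π·50 = 314.2 rad/s.
Step 2 — Component impedances:
  Z1: Z = jωL = j·314.2·0.187 = 0 + j58.75 Ω
  Z2: Z = jωL = j·314.2·0.00278 = 0 + j0.8734 Ω
  Z3: Z = R = 20 Ω
Step 3 — With the output port shorted to ground, the output series arm Z2 runs from the junction to ground; the shunt arm Z3 also runs from the junction to ground. They appear in parallel: Z3 || Z2 = 0.03807 + j0.8717 Ω.
Step 4 — Series with input arm Z1: Z_in = Z1 + (Z3 || Z2) = 0.03807 + j59.62 Ω = 59.62∠90.0° Ω.
Step 5 — Power factor: PF = cos(φ) = Re(Z)/|Z| = 0.03807/59.62 = 0.0006385.
Step 6 — Type: Im(Z) = 59.62 ⇒ lagging (phase φ = 90.0°).

PF = 0.0006385 (lagging, φ = 90.0°)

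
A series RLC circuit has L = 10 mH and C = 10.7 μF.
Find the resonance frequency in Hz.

Step 1 — Resonance condition Im(Z)=0 gives ω₀ = 1/√(LC).
Step 2 — ω₀ = 1/√(0.01·1.07e-05) = 3057 rad/s.
Step 3 — f₀ = ω₀/(2π) = 486.6 Hz.

f₀ = 486.6 Hz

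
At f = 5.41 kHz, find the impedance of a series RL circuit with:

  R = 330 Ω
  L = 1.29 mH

Step 1 — Angular frequency: ω = 2π·f = 2π·5410 = 3.399e+04 rad/s.
Step 2 — Component impedances:
  R: Z = R = 330 Ω
  L: Z = jωL = j·3.399e+04·0.00129 = 0 + j43.85 Ω
Step 3 — Series combination: Z_total = R + L = 330 + j43.85 Ω = 332.9∠7.6° Ω.

Z = 330 + j43.85 Ω = 332.9∠7.6° Ω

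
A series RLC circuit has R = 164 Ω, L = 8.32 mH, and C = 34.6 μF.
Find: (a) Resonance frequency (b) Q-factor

Step 1 — Resonance condition Im(Z)=0 gives ω₀ = 1/√(LC).
Step 2 — ω₀ = 1/√(0.00832·3.46e-05) = 1864 rad/s.
Step 3 — f₀ = ω₀/(2π) = 296.6 Hz.
Step 4 — Series Q: Q = ω₀L/R = 1864·0.00832/164 = 0.09455.

(a) f₀ = 296.6 Hz  (b) Q = 0.09455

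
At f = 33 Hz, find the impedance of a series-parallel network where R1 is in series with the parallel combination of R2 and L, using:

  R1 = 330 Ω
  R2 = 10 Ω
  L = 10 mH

Step 1 — Angular frequency: ω = 2π·f = 2π·33 = 207.3 rad/s.
Step 2 — Component impedances:
  R1: Z = R = 330 Ω
  R2: Z = R = 10 Ω
  L: Z = jωL = j·207.3·0.01 = 0 + j2.073 Ω
Step 3 — Parallel branch: R2 || L = 1/(1/R2 + 1/L) = 0.4122 + j1.988 Ω.
Step 4 — Series with R1: Z_total = R1 + (R2 || L) = 330.4 + j1.988 Ω = 330.4∠0.3° Ω.

Z = 330.4 + j1.988 Ω = 330.4∠0.3° Ω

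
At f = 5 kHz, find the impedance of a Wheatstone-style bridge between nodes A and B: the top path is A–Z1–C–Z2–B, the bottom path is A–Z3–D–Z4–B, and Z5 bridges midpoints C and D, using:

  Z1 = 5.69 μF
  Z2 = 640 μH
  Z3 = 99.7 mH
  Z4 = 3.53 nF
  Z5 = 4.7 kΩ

Step 1 — Angular frequency: ω = 2π·f = 2π·5000 = 3.142e+04 rad/s.
Step 2 — Component impedances:
  Z1: Z = 1/(jωC) = -j/(ω·C) = 0 - j5.594 Ω
  Z2: Z = jωL = j·3.142e+04·0.00064 = 0 + j20.11 Ω
  Z3: Z = jωL = j·3.142e+04·0.0997 = 0 + j3132 Ω
  Z4: Z = 1/(jωC) = -j/(ω·C) = 0 - j9017 Ω
  Z5: Z = R = 4700 Ω
Step 3 — Bridge requires nodal analysis (the Z5 bridge couples midpoints C and D, so the two paths cannot be reduced to a simple series/parallel combination). Setting node B to ground and injecting 1 A at node A, the 3-node admittance system at A, C, D solves to V_A = Z_AB = 0.0004754 + j14.55 Ω = 14.55∠90.0° Ω.

Z = 0.0004754 + j14.55 Ω = 14.55∠90.0° Ω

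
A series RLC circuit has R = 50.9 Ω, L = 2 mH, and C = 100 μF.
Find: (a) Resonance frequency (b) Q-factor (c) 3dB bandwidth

Step 1 — Resonance condition Im(Z)=0 gives ω₀ = 1/√(LC).
Step 2 — ω₀ = 1/√(0.002·0.0001) = 2236 rad/s.
Step 3 — f₀ = ω₀/(2π) = 355.9 Hz.
Step 4 — Series Q: Q = ω₀L/R = 2236·0.002/50.9 = 0.08786.
Step 5 — 3dB bandwidth: Δω = ω₀/Q = 2.545e+04 rad/s; BW = Δω/(2π) = 4050 Hz.

(a) f₀ = 355.9 Hz  (b) Q = 0.08786  (c) BW = 4050 Hz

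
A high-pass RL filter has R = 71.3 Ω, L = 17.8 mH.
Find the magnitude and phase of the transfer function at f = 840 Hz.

Step 1 — Angular frequency: ω = 2π·840 = 5278 rad/s.
Step 2 — Transfer function: H(jω) = jωL/(R + jωL).
Step 3 — Numerator jωL = j·93.95; denominator R + jωL = 71.3 + j93.95.
Step 4 — H = 0.6345 + j0.4816.
Step 5 — Magnitude: |H| = 0.7966 (-2.0 dB); phase: φ = 37.2°.

|H| = 0.7966 (-2.0 dB), φ = 37.2°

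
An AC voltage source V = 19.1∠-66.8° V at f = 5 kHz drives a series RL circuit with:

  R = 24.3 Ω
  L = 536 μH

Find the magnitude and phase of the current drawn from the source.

Step 1 — Angular frequency: ω = 2π·f = 2π·5000 = 3.142e+04 rad/s.
Step 2 — Component impedances:
  R: Z = R = 24.3 Ω
  L: Z = jωL = j·3.142e+04·0.000536 = 0 + j16.84 Ω
Step 3 — Series combination: Z_total = R + L = 24.3 + j16.84 Ω = 29.56∠34.7° Ω.
Step 4 — Source phasor: V = 19.1∠-66.8° V = 7.524 - j17.56 V.
Step 5 — Ohm's law: I = V / Z_total = (7.524 - j17.56) / (24.3 + j16.84) = -0.129 - j0.633 A.
Step 6 — Convert to polar: |I| = 0.6461 A, ∠I = -101.5°.

I = 0.6461∠-101.5° A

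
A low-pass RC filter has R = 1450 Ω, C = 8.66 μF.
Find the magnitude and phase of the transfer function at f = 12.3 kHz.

Step 1 — Angular frequency: ω = 2π·1.23e+04 = 7.728e+04 rad/s.
Step 2 — Transfer function: H(jω) = 1/(1 + jωRC).
Step 3 — Denominator: 1 + jωRC = 1 + j·7.728e+04·1450·8.66e-06 = 1 + j970.4.
Step 4 — H = 1.062e-06 - j0.00103.
Step 5 — Magnitude: |H| = 0.00103 (-59.7 dB); phase: φ = -89.9°.

|H| = 0.00103 (-59.7 dB), φ = -89.9°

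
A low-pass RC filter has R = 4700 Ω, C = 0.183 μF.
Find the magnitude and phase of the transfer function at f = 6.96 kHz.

Step 1 — Angular frequency: ω = 2π·6960 = 4.373e+04 rad/s.
Step 2 — Transfer function: H(jω) = 1/(1 + jωRC).
Step 3 — Denominator: 1 + jωRC = 1 + j·4.373e+04·4700·1.83e-07 = 1 + j37.61.
Step 4 — H = 0.0007063 - j0.02657.
Step 5 — Magnitude: |H| = 0.02658 (-31.5 dB); phase: φ = -88.5°.

|H| = 0.02658 (-31.5 dB), φ = -88.5°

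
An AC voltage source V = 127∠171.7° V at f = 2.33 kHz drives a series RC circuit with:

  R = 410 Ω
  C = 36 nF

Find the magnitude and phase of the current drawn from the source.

Step 1 — Angular frequency: ω = 2π·f = 2π·2330 = 1.464e+04 rad/s.
Step 2 — Component impedances:
  R: Z = R = 410 Ω
  C: Z = 1/(jωC) = -j/(ω·C) = 0 - j1897 Ω
Step 3 — Series combination: Z_total = R + C = 410 - j1897 Ω = 1941∠-77.8° Ω.
Step 4 — Source phasor: V = 127∠171.7° V = -125.7 + j18.33 V.
Step 5 — Ohm's law: I = V / Z_total = (-125.7 + j18.33) / (410 - j1897) = -0.0229 - j0.06128 A.
Step 6 — Convert to polar: |I| = 0.06542 A, ∠I = -110.5°.

I = 0.06542∠-110.5° A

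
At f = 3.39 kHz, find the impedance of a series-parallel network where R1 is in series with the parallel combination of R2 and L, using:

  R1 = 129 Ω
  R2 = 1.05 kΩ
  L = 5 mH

Step 1 — Angular frequency: ω = 2π·f = 2π·3390 = 2.13e+04 rad/s.
Step 2 — Component impedances:
  R1: Z = R = 129 Ω
  R2: Z = R = 1050 Ω
  L: Z = jωL = j·2.13e+04·0.005 = 0 + j106.5 Ω
Step 3 — Parallel branch: R2 || L = 1/(1/R2 + 1/L) = 10.69 + j105.4 Ω.
Step 4 — Series with R1: Z_total = R1 + (R2 || L) = 139.7 + j105.4 Ω = 175∠37.0° Ω.

Z = 139.7 + j105.4 Ω = 175∠37.0° Ω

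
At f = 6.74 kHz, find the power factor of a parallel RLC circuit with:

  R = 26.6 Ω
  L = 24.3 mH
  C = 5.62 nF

Step 1 — Angular frequency: ω = 2π·f = 2π·6740 = 4.235e+04 rad/s.
Step 2 — Component impedances:
  R: Z = R = 26.6 Ω
  L: Z = jωL = j·4.235e+04·0.0243 = 0 + j1029 Ω
  C: Z = 1/(jωC) = -j/(ω·C) = 0 - j4202 Ω
Step 3 — Parallel combination: 1/Z_total = 1/R + 1/L + 1/C; Z_total = 26.59 + j0.519 Ω = 26.59∠1.1° Ω.
Step 4 — Power factor: PF = cos(φ) = Re(Z)/|Z| = 26.59/26.595 = 0.9998.
Step 5 — Type: Im(Z) = 0.519 ⇒ lagging (phase φ = 1.1°).

PF = 0.9998 (lagging, φ = 1.1°)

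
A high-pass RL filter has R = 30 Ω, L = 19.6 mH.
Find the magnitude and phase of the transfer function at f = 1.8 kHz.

Step 1 — Angular frequency: ω = 2π·1800 = 1.131e+04 rad/s.
Step 2 — Transfer function: H(jω) = jωL/(R + jωL).
Step 3 — Numerator jωL = j·221.7; denominator R + jωL = 30 + j221.7.
Step 4 — H = 0.982 + j0.1329.
Step 5 — Magnitude: |H| = 0.991 (-0.1 dB); phase: φ = 7.7°.

|H| = 0.991 (-0.1 dB), φ = 7.7°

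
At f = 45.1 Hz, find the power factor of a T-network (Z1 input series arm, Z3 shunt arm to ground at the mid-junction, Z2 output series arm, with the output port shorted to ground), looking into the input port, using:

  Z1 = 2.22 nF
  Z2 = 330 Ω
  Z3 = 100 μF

Step 1 — Angular frequency: ω = 2π·f = 2π·45.1 = 283.4 rad/s.
Step 2 — Component impedances:
  Z1: Z = 1/(jωC) = -j/(ω·C) = 0 - j1.59e+06 Ω
  Z2: Z = R = 330 Ω
  Z3: Z = 1/(jωC) = -j/(ω·C) = 0 - j35.29 Ω
Step 3 — With the output port shorted to ground, the output series arm Z2 runs from the junction to ground; the shunt arm Z3 also runs from the junction to ground. They appear in parallel: Z3 || Z2 = 3.731 - j34.89 Ω.
Step 4 — Series with input arm Z1: Z_in = Z1 + (Z3 || Z2) = 3.731 - j1.59e+06 Ω = 1.59e+06∠-90.0° Ω.
Step 5 — Power factor: PF = cos(φ) = Re(Z)/|Z| = 3.731/1.59e+06 = 2.347e-06.
Step 6 — Type: Im(Z) = -1.59e+06 ⇒ leading (phase φ = -90.0°).

PF = 2.347e-06 (leading, φ = -90.0°)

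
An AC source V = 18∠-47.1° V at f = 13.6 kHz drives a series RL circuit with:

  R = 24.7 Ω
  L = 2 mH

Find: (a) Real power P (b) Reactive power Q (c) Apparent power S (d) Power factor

Step 1 — Angular frequency: ω = 2π·f = 2π·1.36e+04 = 8.545e+04 rad/s.
Step 2 — Component impedances:
  R: Z = R = 24.7 Ω
  L: Z = jωL = j·8.545e+04·0.002 = 0 + j170.9 Ω
Step 3 — Series combination: Z_total = R + L = 24.7 + j170.9 Ω = 172.7∠81.8° Ω.
Step 4 — Source phasor: V = 18∠-47.1° V = 12.25 - j13.19 V.
Step 5 — Current: I = V / Z = -0.06543 - j0.08115 A = 0.1042∠-128.9° A.
Step 6 — Complex power: S = V·I* = 0.2684 + j1.857 VA.
Step 7 — Real power: P = Re(S) = 0.2684 W.
Step 8 — Reactive power: Q = Im(S) = 1.857 VAR.
Step 9 — Apparent power: |S| = 1.876 VA.
Step 10 — Power factor: PF = P/|S| = 0.143 (lagging).

(a) P = 0.2684 W  (b) Q = 1.857 VAR  (c) S = 1.876 VA  (d) PF = 0.143 (lagging)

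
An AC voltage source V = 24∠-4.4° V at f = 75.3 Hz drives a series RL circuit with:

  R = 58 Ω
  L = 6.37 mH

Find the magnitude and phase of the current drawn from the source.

Step 1 — Angular frequency: ω = 2π·f = 2π·75.3 = 473.1 rad/s.
Step 2 — Component impedances:
  R: Z = R = 58 Ω
  L: Z = jωL = j·473.1·0.00637 = 0 + j3.014 Ω
Step 3 — Series combination: Z_total = R + L = 58 + j3.014 Ω = 58.08∠3.0° Ω.
Step 4 — Source phasor: V = 24∠-4.4° V = 23.93 - j1.841 V.
Step 5 — Ohm's law: I = V / Z_total = (23.93 - j1.841) / (58 + j3.014) = 0.4098 - j0.05304 A.
Step 6 — Convert to polar: |I| = 0.4132 A, ∠I = -7.4°.

I = 0.4132∠-7.4° A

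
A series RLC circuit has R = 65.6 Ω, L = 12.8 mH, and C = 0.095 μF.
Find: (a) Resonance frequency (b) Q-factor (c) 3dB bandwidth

Step 1 — Resonance: ω₀ = 1/√(LC) = 1/√(0.0128·9.5e-08) = 2.868e+04 rad/s.
Step 2 — f₀ = ω₀/(2π) = 4564 Hz.
Step 3 — Series Q: Q = ω₀L/R = 2.868e+04·0.0128/65.6 = 5.596.
Step 4 — Bandwidth: Δω = ω₀/Q = 5125 rad/s; BW = Δω/(2π) = 815.7 Hz.

(a) f₀ = 4564 Hz  (b) Q = 5.596  (c) BW = 815.7 Hz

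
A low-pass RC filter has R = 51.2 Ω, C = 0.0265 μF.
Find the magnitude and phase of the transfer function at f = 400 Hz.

Step 1 — Angular frequency: ω = 2π·400 = 2513 rad/s.
Step 2 — Transfer function: H(jω) = 1/(1 + jωRC).
Step 3 — Denominator: 1 + jωRC = 1 + j·2513·51.2·2.65e-08 = 1 + j0.00341.
Step 4 — H = 1 - j0.00341.
Step 5 — Magnitude: |H| = 1 (-0.0 dB); phase: φ = -0.2°.

|H| = 1 (-0.0 dB), φ = -0.2°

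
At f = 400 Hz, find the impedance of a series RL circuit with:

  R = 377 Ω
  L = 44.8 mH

Step 1 — Angular frequency: ω = 2π·f = 2π·400 = 2513 rad/s.
Step 2 — Component impedances:
  R: Z = R = 377 Ω
  L: Z = jωL = j·2513·0.0448 = 0 + j112.6 Ω
Step 3 — Series combination: Z_total = R + L = 377 + j112.6 Ω = 393.5∠16.6° Ω.

Z = 377 + j112.6 Ω = 393.5∠16.6° Ω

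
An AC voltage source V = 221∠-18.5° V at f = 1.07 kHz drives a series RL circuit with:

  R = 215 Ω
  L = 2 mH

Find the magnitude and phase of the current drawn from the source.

Step 1 — Angular frequency: ω = 2π·f = 2π·1070 = 6723 rad/s.
Step 2 — Component impedances:
  R: Z = R = 215 Ω
  L: Z = jωL = j·6723·0.002 = 0 + j13.45 Ω
Step 3 — Series combination: Z_total = R + L = 215 + j13.45 Ω = 215.4∠3.6° Ω.
Step 4 — Source phasor: V = 221∠-18.5° V = 209.6 - j70.12 V.
Step 5 — Ohm's law: I = V / Z_total = (209.6 - j70.12) / (215 + j13.45) = 0.9507 - j0.3856 A.
Step 6 — Convert to polar: |I| = 1.026 A, ∠I = -22.1°.

I = 1.026∠-22.1° A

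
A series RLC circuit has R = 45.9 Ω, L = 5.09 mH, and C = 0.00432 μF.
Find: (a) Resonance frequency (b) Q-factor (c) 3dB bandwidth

Step 1 — Resonance: ω₀ = 1/√(LC) = 1/√(0.00509·4.32e-09) = 2.133e+05 rad/s.
Step 2 — f₀ = ω₀/(2π) = 3.394e+04 Hz.
Step 3 — Series Q: Q = ω₀L/R = 2.133e+05·0.00509/45.9 = 23.65.
Step 4 — Bandwidth: Δω = ω₀/Q = 9018 rad/s; BW = Δω/(2π) = 1435 Hz.

(a) f₀ = 3.394e+04 Hz  (b) Q = 23.65  (c) BW = 1435 Hz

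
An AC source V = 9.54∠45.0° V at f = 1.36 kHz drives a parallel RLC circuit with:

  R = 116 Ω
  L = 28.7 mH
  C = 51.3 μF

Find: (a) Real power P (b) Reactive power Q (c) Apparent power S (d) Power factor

Step 1 — Angular frequency: ω = 2π·f = 2π·1360 = 8545 rad/s.
Step 2 — Component impedances:
  R: Z = R = 116 Ω
  L: Z = jωL = j·8545·0.0287 = 0 + j245.2 Ω
  C: Z = 1/(jωC) = -j/(ω·C) = 0 - j2.281 Ω
Step 3 — Parallel combination: 1/Z_total = 1/R + 1/L + 1/C; Z_total = 0.04569 - j2.302 Ω = 2.302∠-88.9° Ω.
Step 4 — Source phasor: V = 9.54∠45.0° V = 6.746 + j6.746 V.
Step 5 — Current: I = V / Z = -2.871 + j2.988 A = 4.144∠133.9° A.
Step 6 — Complex power: S = V·I* = 0.7846 - j39.53 VA.
Step 7 — Real power: P = Re(S) = 0.7846 W.
Step 8 — Reactive power: Q = Im(S) = -39.53 VAR.
Step 9 — Apparent power: |S| = 39.53 VA.
Step 10 — Power factor: PF = P/|S| = 0.01985 (leading).

(a) P = 0.7846 W  (b) Q = -39.53 VAR  (c) S = 39.53 VA  (d) PF = 0.01985 (leading)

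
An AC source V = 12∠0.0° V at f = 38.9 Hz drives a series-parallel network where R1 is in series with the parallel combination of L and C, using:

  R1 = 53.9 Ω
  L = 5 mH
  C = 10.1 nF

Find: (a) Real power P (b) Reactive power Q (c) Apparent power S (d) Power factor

Step 1 — Angular frequency: ω = 2π·f = 2π·38.9 = 244.4 rad/s.
Step 2 — Component impedances:
  R1: Z = R = 53.9 Ω
  L: Z = jωL = j·244.4·0.005 = 0 + j1.222 Ω
  C: Z = 1/(jωC) = -j/(ω·C) = 0 - j4.051e+05 Ω
Step 3 — Parallel branch: L || C = 1/(1/L + 1/C) = 0 + j1.222 Ω.
Step 4 — Series with R1: Z_total = R1 + (L || C) = 53.9 + j1.222 Ω = 53.91∠1.3° Ω.
Step 5 — Source phasor: V = 12∠0.0° V = 12 V.
Step 6 — Current: I = V / Z = 0.2225 - j0.005045 A = 0.2226∠-1.3° A.
Step 7 — Complex power: S = V·I* = 2.67 + j0.06054 VA.
Step 8 — Real power: P = Re(S) = 2.67 W.
Step 9 — Reactive power: Q = Im(S) = 0.06054 VAR.
Step 10 — Apparent power: |S| = 2.671 VA.
Step 11 — Power factor: PF = P/|S| = 0.9997 (lagging).

(a) P = 2.67 W  (b) Q = 0.06054 VAR  (c) S = 2.671 VA  (d) PF = 0.9997 (lagging)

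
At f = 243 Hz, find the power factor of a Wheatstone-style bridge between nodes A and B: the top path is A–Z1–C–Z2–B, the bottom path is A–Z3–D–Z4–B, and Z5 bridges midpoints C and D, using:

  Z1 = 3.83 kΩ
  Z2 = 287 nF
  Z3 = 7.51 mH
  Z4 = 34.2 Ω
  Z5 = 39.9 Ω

Step 1 — Angular frequency: ω = 2π·f = 2π·243 = 1527 rad/s.
Step 2 — Component impedances:
  Z1: Z = R = 3830 Ω
  Z2: Z = 1/(jωC) = -j/(ω·C) = 0 - j2282 Ω
  Z3: Z = jωL = j·1527·0.00751 = 0 + j11.47 Ω
  Z4: Z = R = 34.2 Ω
  Z5: Z = R = 39.9 Ω
Step 3 — Bridge requires nodal analysis (the Z5 bridge couples midpoints C and D, so the two paths cannot be reduced to a simple series/parallel combination). Setting node B to ground and injecting 1 A at node A, the 3-node admittance system at A, C, D solves to V_A = Z_AB = 34.22 + j10.95 Ω = 35.93∠17.7° Ω.
Step 4 — Power factor: PF = cos(φ) = Re(Z)/|Z| = 34.22/35.93 = 0.9524.
Step 5 — Type: Im(Z) = 10.95 ⇒ lagging (phase φ = 17.7°).

PF = 0.9524 (lagging, φ = 17.7°)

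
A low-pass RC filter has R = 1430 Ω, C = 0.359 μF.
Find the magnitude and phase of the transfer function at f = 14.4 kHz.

Step 1 — Angular frequency: ω = 2π·1.44e+04 = 9.048e+04 rad/s.
Step 2 — Transfer function: H(jω) = 1/(1 + jωRC).
Step 3 — Denominator: 1 + jωRC = 1 + j·9.048e+04·1430·3.59e-07 = 1 + j46.45.
Step 4 — H = 0.0004633 - j0.02152.
Step 5 — Magnitude: |H| = 0.02152 (-33.3 dB); phase: φ = -88.8°.

|H| = 0.02152 (-33.3 dB), φ = -88.8°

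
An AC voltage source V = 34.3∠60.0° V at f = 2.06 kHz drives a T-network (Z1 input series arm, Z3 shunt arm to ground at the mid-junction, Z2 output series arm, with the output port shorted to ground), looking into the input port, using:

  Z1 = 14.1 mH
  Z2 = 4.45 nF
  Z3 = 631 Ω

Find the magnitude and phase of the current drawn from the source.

Step 1 — Angular frequency: ω = 2π·f = 2π·2060 = 1.294e+04 rad/s.
Step 2 — Component impedances:
  Z1: Z = jωL = j·1.294e+04·0.0141 = 0 + j182.5 Ω
  Z2: Z = 1/(jωC) = -j/(ω·C) = 0 - j1.736e+04 Ω
  Z3: Z = R = 631 Ω
Step 3 — With the output port shorted to ground, the output series arm Z2 runs from the junction to ground; the shunt arm Z3 also runs from the junction to ground. They appear in parallel: Z3 || Z2 = 630.2 - j22.9 Ω.
Step 4 — Series with input arm Z1: Z_in = Z1 + (Z3 || Z2) = 630.2 + j159.6 Ω = 650.1∠14.2° Ω.
Step 5 — Source phasor: V = 34.3∠60.0° V = 17.15 + j29.7 V.
Step 6 — Ohm's law: I = V / Z_total = (17.15 + j29.7) / (630.2 + j159.6) = 0.03679 + j0.03782 A.
Step 7 — Convert to polar: |I| = 0.05276 A, ∠I = 45.8°.

I = 0.05276∠45.8° A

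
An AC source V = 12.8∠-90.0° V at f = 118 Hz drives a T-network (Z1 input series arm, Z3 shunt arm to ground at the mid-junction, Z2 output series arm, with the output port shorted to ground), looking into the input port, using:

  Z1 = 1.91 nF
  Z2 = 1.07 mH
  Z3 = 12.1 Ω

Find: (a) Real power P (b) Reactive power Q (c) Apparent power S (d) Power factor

Step 1 — Angular frequency: ω = 2π·f = 2π·118 = 741.4 rad/s.
Step 2 — Component impedances:
  Z1: Z = 1/(jωC) = -j/(ω·C) = 0 - j7.062e+05 Ω
  Z2: Z = jωL = j·741.4·0.00107 = 0 + j0.7933 Ω
  Z3: Z = R = 12.1 Ω
Step 3 — With the output port shorted to ground, the output series arm Z2 runs from the junction to ground; the shunt arm Z3 also runs from the junction to ground. They appear in parallel: Z3 || Z2 = 0.05179 + j0.7899 Ω.
Step 4 — Series with input arm Z1: Z_in = Z1 + (Z3 || Z2) = 0.05179 - j7.062e+05 Ω = 7.062e+05∠-90.0° Ω.
Step 5 — Source phasor: V = 12.8∠-90.0° V = 0 - j12.8 V.
Step 6 — Current: I = V / Z = 1.813e-05 - j1.329e-12 A = 1.813e-05∠-0.0° A.
Step 7 — Complex power: S = V·I* = 1.702e-11 - j0.000232 VA.
Step 8 — Real power: P = Re(S) = 1.702e-11 W.
Step 9 — Reactive power: Q = Im(S) = -0.000232 VAR.
Step 10 — Apparent power: |S| = 0.000232 VA.
Step 11 — Power factor: PF = P/|S| = 7.334e-08 (leading).

(a) P = 1.702e-11 W  (b) Q = -0.000232 VAR  (c) S = 0.000232 VA  (d) PF = 7.334e-08 (leading)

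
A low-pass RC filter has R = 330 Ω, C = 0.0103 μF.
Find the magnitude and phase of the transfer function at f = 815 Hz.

Step 1 — Angular frequency: ω = 2π·815 = 5121 rad/s.
Step 2 — Transfer function: H(jω) = 1/(1 + jωRC).
Step 3 — Denominator: 1 + jωRC = 1 + j·5121·330·1.03e-08 = 1 + j0.01741.
Step 4 — H = 0.9997 - j0.0174.
Step 5 — Magnitude: |H| = 0.9998 (-0.0 dB); phase: φ = -1.0°.

|H| = 0.9998 (-0.0 dB), φ = -1.0°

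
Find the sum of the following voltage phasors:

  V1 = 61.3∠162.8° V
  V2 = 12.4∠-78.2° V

Step 1 — Convert each phasor to rectangular form:
  V1 = 61.3·(cos(162.8°) + j·sin(162.8°)) = -58.56 + j18.13 V
  V2 = 12.4·(cos(-78.2°) + j·sin(-78.2°)) = 2.536 - j12.14 V
Step 2 — Sum components: V_total = -56.02 + j5.989 V.
Step 3 — Convert to polar: |V_total| = 56.34 V, ∠V_total = 173.9°.

V_total = 56.34∠173.9° V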